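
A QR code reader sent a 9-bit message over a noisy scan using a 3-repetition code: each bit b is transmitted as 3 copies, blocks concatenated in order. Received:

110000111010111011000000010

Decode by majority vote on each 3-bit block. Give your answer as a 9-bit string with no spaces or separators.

101011000

Block 1 (110): 2 ones → 1
Block 2 (000): 0 ones → 0
Block 3 (111): 3 ones → 1
Block 4 (010): 1 one → 0
Block 5 (111): 3 ones → 1
Block 6 (011): 2 ones → 1
Block 7 (000): 0 ones → 0
Block 8 (000): 0 ones → 0
Block 9 (010): 1 one → 0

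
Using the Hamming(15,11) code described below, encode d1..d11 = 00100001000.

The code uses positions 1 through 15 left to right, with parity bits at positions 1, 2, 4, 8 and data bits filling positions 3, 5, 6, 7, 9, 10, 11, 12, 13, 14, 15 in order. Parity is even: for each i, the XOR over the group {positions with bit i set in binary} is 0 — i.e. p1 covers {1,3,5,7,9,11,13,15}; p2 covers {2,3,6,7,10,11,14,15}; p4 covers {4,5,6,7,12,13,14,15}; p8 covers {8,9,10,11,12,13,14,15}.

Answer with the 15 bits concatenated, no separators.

010001010001000

Place data at non-parity positions: p1 p2 0 p4 0 1 0 p8 0 0 0 1 0 0 0
p1 (pos 1,3,5,7,9,11,13,15): XOR of data positions = 0⊕0⊕0⊕0⊕0⊕0⊕0 = 0
p2 (pos 2,3,6,7,10,11,14,15): XOR of data positions = 0⊕1⊕0⊕0⊕0⊕0⊕0 = 1
p4 (pos 4,5,6,7,12,13,14,15): XOR of data positions = 0⊕1⊕0⊕1⊕0⊕0⊕0 = 0
p8 (pos 8,9,10,11,12,13,14,15): XOR of data positions = 0⊕0⊕0⊕1⊕0⊕0⊕0 = 1
Codeword: 010001010001000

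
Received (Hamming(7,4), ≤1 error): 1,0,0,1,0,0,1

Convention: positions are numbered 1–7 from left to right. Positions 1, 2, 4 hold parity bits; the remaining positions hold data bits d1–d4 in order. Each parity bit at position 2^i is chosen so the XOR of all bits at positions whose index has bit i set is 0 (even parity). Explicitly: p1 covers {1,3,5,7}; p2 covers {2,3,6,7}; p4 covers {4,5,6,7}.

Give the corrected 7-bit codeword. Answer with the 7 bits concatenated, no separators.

s1 (pos 1,3,5,7): 1⊕0⊕0⊕1 = 0
s2 (pos 2,3,6,7): 0⊕0⊕0⊕1 = 1
s4 (pos 4,5,6,7): 1⊕0⊕0⊕1 = 0
Syndrome s4…s1 = 010 → error at position 2.
Flip position 2: 1001001 → 1101001

1101001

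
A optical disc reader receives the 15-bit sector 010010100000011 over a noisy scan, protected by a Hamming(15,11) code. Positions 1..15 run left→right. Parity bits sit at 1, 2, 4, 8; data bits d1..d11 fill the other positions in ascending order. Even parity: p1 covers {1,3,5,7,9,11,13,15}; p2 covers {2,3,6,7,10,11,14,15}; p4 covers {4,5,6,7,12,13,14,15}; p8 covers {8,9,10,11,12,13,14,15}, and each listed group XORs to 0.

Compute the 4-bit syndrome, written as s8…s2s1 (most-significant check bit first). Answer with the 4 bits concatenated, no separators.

s1 (pos 1,3,5,7,9,11,13,15): 0⊕0⊕1⊕1⊕0⊕0⊕0⊕1 = 1
s2 (pos 2,3,6,7,10,11,14,15): 1⊕0⊕0⊕1⊕0⊕0⊕1⊕1 = 0
s4 (pos 4,5,6,7,12,13,14,15): 0⊕1⊕0⊕1⊕0⊕0⊕1⊕1 = 0
s8 (pos 8,9,10,11,12,13,14,15): 0⊕0⊕0⊕0⊕0⊕0⊕1⊕1 = 0
Syndrome s8…s1 = 0001 → error at position 1.

0001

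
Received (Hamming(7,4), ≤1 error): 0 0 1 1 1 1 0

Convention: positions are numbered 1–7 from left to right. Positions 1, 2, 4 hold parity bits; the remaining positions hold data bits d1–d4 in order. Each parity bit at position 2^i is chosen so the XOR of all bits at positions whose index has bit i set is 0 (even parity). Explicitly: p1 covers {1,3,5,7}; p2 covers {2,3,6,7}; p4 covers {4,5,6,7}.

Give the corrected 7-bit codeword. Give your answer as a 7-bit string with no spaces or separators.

0010110

s1 (pos 1,3,5,7): 0⊕1⊕1⊕0 = 0
s2 (pos 2,3,6,7): 0⊕1⊕1⊕0 = 0
s4 (pos 4,5,6,7): 1⊕1⊕1⊕0 = 1
Syndrome s4…s1 = 100 → error at position 4.
Flip position 4: 0011110 → 0010110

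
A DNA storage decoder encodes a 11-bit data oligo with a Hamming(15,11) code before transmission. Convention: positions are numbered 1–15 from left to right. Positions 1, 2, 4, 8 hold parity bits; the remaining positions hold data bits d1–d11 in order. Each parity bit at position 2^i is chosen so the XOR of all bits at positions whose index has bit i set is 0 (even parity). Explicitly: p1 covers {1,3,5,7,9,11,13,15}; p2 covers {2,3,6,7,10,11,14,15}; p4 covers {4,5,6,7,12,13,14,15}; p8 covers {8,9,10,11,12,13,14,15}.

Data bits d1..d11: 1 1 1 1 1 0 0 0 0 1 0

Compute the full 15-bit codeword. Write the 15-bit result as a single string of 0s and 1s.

Place data at non-parity positions: p1 p2 1 p4 1 1 1 p8 1 0 0 0 0 1 0
p1 (pos 1,3,5,7,9,11,13,15): XOR of data positions = 1⊕1⊕1⊕1⊕0⊕0⊕0 = 0
p2 (pos 2,3,6,7,10,11,14,15): XOR of data positions = 1⊕1⊕1⊕0⊕0⊕1⊕0 = 0
p4 (pos 4,5,6,7,12,13,14,15): XOR of data positions = 1⊕1⊕1⊕0⊕0⊕1⊕0 = 0
p8 (pos 8,9,10,11,12,13,14,15): XOR of data positions = 1⊕0⊕0⊕0⊕0⊕1⊕0 = 0
Codeword: 001011101000010

001011101000010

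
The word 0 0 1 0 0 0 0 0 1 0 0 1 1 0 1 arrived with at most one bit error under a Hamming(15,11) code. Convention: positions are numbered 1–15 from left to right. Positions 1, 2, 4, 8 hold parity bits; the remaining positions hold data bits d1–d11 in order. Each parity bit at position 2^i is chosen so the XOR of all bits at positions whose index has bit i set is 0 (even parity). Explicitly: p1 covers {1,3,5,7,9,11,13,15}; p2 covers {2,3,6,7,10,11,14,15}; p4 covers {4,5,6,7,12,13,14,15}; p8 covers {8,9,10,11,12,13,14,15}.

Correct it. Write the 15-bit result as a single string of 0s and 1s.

001100001001101

s1 (pos 1,3,5,7,9,11,13,15): 0⊕1⊕0⊕0⊕1⊕0⊕1⊕1 = 0
s2 (pos 2,3,6,7,10,11,14,15): 0⊕1⊕0⊕0⊕0⊕0⊕0⊕1 = 0
s4 (pos 4,5,6,7,12,13,14,15): 0⊕0⊕0⊕0⊕1⊕1⊕0⊕1 = 1
s8 (pos 8,9,10,11,12,13,14,15): 0⊕1⊕0⊕0⊕1⊕1⊕0⊕1 = 0
Syndrome s8…s1 = 0100 → error at position 4.
Flip position 4: 001000001001101 → 001100001001101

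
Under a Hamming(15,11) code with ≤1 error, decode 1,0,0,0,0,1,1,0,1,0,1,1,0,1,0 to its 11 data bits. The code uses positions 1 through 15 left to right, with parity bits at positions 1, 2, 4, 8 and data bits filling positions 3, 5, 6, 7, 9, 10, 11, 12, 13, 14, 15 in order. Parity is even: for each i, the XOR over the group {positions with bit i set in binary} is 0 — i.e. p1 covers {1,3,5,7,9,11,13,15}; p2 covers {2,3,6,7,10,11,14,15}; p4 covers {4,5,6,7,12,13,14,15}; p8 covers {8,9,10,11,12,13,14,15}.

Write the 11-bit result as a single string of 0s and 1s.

00111011010

s1 (pos 1,3,5,7,9,11,13,15): 1⊕0⊕0⊕1⊕1⊕1⊕0⊕0 = 0
s2 (pos 2,3,6,7,10,11,14,15): 0⊕0⊕1⊕1⊕0⊕1⊕1⊕0 = 0
s4 (pos 4,5,6,7,12,13,14,15): 0⊕0⊕1⊕1⊕1⊕0⊕1⊕0 = 0
s8 (pos 8,9,10,11,12,13,14,15): 0⊕1⊕0⊕1⊕1⊕0⊕1⊕0 = 0
Syndrome s8…s1 = 0000 → no error.
Read data bits from positions 3,5,6,7,9,10,11,12,13,14,15: 00111011010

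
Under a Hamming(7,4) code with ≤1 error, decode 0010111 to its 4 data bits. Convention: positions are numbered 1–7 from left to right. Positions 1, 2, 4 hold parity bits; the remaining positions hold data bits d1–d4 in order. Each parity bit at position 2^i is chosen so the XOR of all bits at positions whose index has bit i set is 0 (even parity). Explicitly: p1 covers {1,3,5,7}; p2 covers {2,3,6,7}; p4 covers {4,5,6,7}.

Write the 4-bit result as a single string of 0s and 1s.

s1 (pos 1,3,5,7): 0⊕1⊕1⊕1 = 1
s2 (pos 2,3,6,7): 0⊕1⊕1⊕1 = 1
s4 (pos 4,5,6,7): 0⊕1⊕1⊕1 = 1
Syndrome s4…s1 = 111 → error at position 7.
Flip position 7: 0010111 → 0010110
Read data bits from positions 3,5,6,7: 1110

1110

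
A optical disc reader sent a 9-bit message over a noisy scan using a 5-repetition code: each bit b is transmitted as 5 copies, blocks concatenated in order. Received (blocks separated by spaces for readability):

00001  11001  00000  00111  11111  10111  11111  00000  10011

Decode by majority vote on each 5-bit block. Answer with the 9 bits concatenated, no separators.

010111101

Block 1 (00001): 1 one → 0
Block 2 (11001): 3 ones → 1
Block 3 (00000): 0 ones → 0
Block 4 (00111): 3 ones → 1
Block 5 (11111): 5 ones → 1
Block 6 (10111): 4 ones → 1
Block 7 (11111): 5 ones → 1
Block 8 (00000): 0 ones → 0
Block 9 (10011): 3 ones → 1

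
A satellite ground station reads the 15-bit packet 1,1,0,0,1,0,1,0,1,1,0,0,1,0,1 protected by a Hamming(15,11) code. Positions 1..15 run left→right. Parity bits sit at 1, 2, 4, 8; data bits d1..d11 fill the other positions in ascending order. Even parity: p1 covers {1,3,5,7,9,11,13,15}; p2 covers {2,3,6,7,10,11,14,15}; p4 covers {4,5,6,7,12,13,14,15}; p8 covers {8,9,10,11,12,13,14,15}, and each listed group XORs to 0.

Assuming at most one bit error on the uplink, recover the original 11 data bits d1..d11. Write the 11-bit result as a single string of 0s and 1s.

01011100101

s1 (pos 1,3,5,7,9,11,13,15): 1⊕0⊕1⊕1⊕1⊕0⊕1⊕1 = 0
s2 (pos 2,3,6,7,10,11,14,15): 1⊕0⊕0⊕1⊕1⊕0⊕0⊕1 = 0
s4 (pos 4,5,6,7,12,13,14,15): 0⊕1⊕0⊕1⊕0⊕1⊕0⊕1 = 0
s8 (pos 8,9,10,11,12,13,14,15): 0⊕1⊕1⊕0⊕0⊕1⊕0⊕1 = 0
Syndrome s8…s1 = 0000 → no error.
Read data bits from positions 3,5,6,7,9,10,11,12,13,14,15: 01011100101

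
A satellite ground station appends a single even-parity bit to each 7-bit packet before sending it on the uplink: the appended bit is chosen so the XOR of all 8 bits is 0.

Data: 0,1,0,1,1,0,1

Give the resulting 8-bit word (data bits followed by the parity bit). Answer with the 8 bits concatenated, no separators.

XOR of the 7 data bits: 0⊕1⊕0⊕1⊕1⊕0⊕1 = 0
Parity bit = 0 (so all 8 bits XOR to 0).

01011010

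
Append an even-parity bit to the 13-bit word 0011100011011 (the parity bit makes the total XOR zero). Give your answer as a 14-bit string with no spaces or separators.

XOR of the 13 data bits: 0⊕0⊕1⊕1⊕1⊕0⊕0⊕0⊕1⊕1⊕0⊕1⊕1 = 1
Parity bit = 1 (so all 14 bits XOR to 0).

00111000110111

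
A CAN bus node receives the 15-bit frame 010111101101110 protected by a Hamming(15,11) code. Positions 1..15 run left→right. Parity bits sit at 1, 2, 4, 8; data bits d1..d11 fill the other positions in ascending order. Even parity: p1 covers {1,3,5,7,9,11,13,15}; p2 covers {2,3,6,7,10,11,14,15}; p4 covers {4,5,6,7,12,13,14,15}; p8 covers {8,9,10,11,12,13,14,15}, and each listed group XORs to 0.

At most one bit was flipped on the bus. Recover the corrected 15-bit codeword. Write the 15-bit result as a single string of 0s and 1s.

010111101101100

s1 (pos 1,3,5,7,9,11,13,15): 0⊕0⊕1⊕1⊕1⊕0⊕1⊕0 = 0
s2 (pos 2,3,6,7,10,11,14,15): 1⊕0⊕1⊕1⊕1⊕0⊕1⊕0 = 1
s4 (pos 4,5,6,7,12,13,14,15): 1⊕1⊕1⊕1⊕1⊕1⊕1⊕0 = 1
s8 (pos 8,9,10,11,12,13,14,15): 0⊕1⊕1⊕0⊕1⊕1⊕1⊕0 = 1
Syndrome s8…s1 = 1110 → error at position 14.
Flip position 14: 010111101101110 → 010111101101100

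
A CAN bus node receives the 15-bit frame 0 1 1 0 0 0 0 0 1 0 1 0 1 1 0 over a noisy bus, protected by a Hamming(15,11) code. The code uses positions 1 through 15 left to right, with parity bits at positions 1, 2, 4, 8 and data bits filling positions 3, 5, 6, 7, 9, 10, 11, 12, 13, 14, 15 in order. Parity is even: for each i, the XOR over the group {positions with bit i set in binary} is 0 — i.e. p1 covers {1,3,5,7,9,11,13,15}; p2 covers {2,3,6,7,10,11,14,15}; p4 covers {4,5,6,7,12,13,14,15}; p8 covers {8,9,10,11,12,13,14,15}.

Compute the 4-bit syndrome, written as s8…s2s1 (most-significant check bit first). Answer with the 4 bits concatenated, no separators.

0000

s1 (pos 1,3,5,7,9,11,13,15): 0⊕1⊕0⊕0⊕1⊕1⊕1⊕0 = 0
s2 (pos 2,3,6,7,10,11,14,15): 1⊕1⊕0⊕0⊕0⊕1⊕1⊕0 = 0
s4 (pos 4,5,6,7,12,13,14,15): 0⊕0⊕0⊕0⊕0⊕1⊕1⊕0 = 0
s8 (pos 8,9,10,11,12,13,14,15): 0⊕1⊕0⊕1⊕0⊕1⊕1⊕0 = 0
Syndrome s8…s1 = 0000 → no error.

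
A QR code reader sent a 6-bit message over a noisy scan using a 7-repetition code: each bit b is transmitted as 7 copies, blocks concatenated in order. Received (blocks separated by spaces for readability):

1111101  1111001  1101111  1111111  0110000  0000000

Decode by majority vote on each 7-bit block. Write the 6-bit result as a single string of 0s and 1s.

111100

Block 1 (1111101): 6 ones → 1
Block 2 (1111001): 5 ones → 1
Block 3 (1101111): 6 ones → 1
Block 4 (1111111): 7 ones → 1
Block 5 (0110000): 2 ones → 0
Block 6 (0000000): 0 ones → 0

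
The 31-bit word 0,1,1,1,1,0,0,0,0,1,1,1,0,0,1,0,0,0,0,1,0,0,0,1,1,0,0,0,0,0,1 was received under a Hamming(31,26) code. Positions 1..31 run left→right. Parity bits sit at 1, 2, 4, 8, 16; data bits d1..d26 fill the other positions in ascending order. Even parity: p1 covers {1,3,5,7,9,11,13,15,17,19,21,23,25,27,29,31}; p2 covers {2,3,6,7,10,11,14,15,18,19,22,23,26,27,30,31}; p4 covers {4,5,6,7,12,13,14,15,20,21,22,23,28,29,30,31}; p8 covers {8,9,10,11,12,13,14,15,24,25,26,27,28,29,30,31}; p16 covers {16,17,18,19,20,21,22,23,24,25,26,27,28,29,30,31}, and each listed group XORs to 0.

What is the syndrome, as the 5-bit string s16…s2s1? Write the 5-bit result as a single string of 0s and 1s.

01000

s1 (pos 1,3,5,7,9,11,13,15,17,19,21,23,25,27,29,31): 0⊕1⊕1⊕0⊕0⊕1⊕0⊕1⊕0⊕0⊕0⊕0⊕1⊕0⊕0⊕1 = 0
s2 (pos 2,3,6,7,10,11,14,15,18,19,22,23,26,27,30,31): 1⊕1⊕0⊕0⊕1⊕1⊕0⊕1⊕0⊕0⊕0⊕0⊕0⊕0⊕0⊕1 = 0
s4 (pos 4,5,6,7,12,13,14,15,20,21,22,23,28,29,30,31): 1⊕1⊕0⊕0⊕1⊕0⊕0⊕1⊕1⊕0⊕0⊕0⊕0⊕0⊕0⊕1 = 0
s8 (pos 8,9,10,11,12,13,14,15,24,25,26,27,28,29,30,31): 0⊕0⊕1⊕1⊕1⊕0⊕0⊕1⊕1⊕1⊕0⊕0⊕0⊕0⊕0⊕1 = 1
s16 (pos 16,17,18,19,20,21,22,23,24,25,26,27,28,29,30,31): 0⊕0⊕0⊕0⊕1⊕0⊕0⊕0⊕1⊕1⊕0⊕0⊕0⊕0⊕0⊕1 = 0
Syndrome s16…s1 = 01000 → error at position 8.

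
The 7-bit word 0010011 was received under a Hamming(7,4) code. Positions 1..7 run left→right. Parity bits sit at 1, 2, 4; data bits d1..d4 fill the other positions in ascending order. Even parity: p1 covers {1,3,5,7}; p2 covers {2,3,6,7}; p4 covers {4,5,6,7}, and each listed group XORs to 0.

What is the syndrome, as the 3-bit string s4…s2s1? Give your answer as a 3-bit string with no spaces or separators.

s1 (pos 1,3,5,7): 0⊕1⊕0⊕1 = 0
s2 (pos 2,3,6,7): 0⊕1⊕1⊕1 = 1
s4 (pos 4,5,6,7): 0⊕0⊕1⊕1 = 0
Syndrome s4…s1 = 010 → error at position 2.

010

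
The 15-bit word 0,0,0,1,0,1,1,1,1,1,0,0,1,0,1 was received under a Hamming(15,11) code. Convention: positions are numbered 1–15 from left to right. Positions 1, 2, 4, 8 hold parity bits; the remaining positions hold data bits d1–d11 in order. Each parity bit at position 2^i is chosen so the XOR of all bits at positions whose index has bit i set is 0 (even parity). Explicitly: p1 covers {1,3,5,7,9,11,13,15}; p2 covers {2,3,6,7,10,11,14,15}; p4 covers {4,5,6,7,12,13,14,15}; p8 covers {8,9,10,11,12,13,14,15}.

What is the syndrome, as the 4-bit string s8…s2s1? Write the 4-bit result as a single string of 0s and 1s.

s1 (pos 1,3,5,7,9,11,13,15): 0⊕0⊕0⊕1⊕1⊕0⊕1⊕1 = 0
s2 (pos 2,3,6,7,10,11,14,15): 0⊕0⊕1⊕1⊕1⊕0⊕0⊕1 = 0
s4 (pos 4,5,6,7,12,13,14,15): 1⊕0⊕1⊕1⊕0⊕1⊕0⊕1 = 1
s8 (pos 8,9,10,11,12,13,14,15): 1⊕1⊕1⊕0⊕0⊕1⊕0⊕1 = 1
Syndrome s8…s1 = 1100 → error at position 12.

1100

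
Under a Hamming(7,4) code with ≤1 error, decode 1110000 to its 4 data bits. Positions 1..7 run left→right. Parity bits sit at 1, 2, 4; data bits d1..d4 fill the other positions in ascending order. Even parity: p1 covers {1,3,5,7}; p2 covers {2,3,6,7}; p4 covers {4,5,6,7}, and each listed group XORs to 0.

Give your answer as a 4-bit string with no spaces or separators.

s1 (pos 1,3,5,7): 1⊕1⊕0⊕0 = 0
s2 (pos 2,3,6,7): 1⊕1⊕0⊕0 = 0
s4 (pos 4,5,6,7): 0⊕0⊕0⊕0 = 0
Syndrome s4…s1 = 000 → no error.
Read data bits from positions 3,5,6,7: 1000

1000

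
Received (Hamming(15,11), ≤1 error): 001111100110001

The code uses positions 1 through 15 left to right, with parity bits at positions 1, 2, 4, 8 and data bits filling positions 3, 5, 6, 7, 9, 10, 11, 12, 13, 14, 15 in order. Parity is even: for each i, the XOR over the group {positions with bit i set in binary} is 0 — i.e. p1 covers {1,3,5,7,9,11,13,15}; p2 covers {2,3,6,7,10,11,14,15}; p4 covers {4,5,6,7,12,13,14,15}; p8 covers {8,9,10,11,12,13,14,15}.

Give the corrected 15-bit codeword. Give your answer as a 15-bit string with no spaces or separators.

s1 (pos 1,3,5,7,9,11,13,15): 0⊕1⊕1⊕1⊕0⊕1⊕0⊕1 = 1
s2 (pos 2,3,6,7,10,11,14,15): 0⊕1⊕1⊕1⊕1⊕1⊕0⊕1 = 0
s4 (pos 4,5,6,7,12,13,14,15): 1⊕1⊕1⊕1⊕0⊕0⊕0⊕1 = 1
s8 (pos 8,9,10,11,12,13,14,15): 0⊕0⊕1⊕1⊕0⊕0⊕0⊕1 = 1
Syndrome s8…s1 = 1101 → error at position 13.
Flip position 13: 001111100110001 → 001111100110101

001111100110101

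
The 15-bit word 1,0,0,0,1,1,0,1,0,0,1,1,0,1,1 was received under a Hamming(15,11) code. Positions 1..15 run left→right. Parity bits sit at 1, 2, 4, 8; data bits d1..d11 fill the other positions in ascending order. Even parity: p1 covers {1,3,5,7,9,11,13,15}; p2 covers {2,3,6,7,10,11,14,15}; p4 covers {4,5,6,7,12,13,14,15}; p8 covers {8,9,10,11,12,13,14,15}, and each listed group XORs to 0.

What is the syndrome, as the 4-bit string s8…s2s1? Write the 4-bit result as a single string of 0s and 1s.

s1 (pos 1,3,5,7,9,11,13,15): 1⊕0⊕1⊕0⊕0⊕1⊕0⊕1 = 0
s2 (pos 2,3,6,7,10,11,14,15): 0⊕0⊕1⊕0⊕0⊕1⊕1⊕1 = 0
s4 (pos 4,5,6,7,12,13,14,15): 0⊕1⊕1⊕0⊕1⊕0⊕1⊕1 = 1
s8 (pos 8,9,10,11,12,13,14,15): 1⊕0⊕0⊕1⊕1⊕0⊕1⊕1 = 1
Syndrome s8…s1 = 1100 → error at position 12.

1100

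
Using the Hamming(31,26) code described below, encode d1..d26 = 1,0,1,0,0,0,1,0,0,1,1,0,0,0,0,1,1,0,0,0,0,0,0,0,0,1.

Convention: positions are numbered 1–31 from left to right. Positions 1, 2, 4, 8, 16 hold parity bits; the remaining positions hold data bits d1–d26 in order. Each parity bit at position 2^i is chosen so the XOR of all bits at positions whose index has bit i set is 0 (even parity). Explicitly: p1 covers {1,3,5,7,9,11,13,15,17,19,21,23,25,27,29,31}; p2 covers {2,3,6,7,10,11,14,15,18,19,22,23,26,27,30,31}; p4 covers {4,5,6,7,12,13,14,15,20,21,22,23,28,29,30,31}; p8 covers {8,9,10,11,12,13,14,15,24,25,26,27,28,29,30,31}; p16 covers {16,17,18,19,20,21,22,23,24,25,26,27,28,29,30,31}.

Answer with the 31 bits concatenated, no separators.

Place data at non-parity positions: p1 p2 1 p4 0 1 0 p8 0 0 1 0 0 1 1 p16 0 0 0 0 1 1 0 0 0 0 0 0 0 0 1
p1 (pos 1,3,5,7,9,11,13,15,17,19,21,23,25,27,29,31): XOR of data positions = 1⊕0⊕0⊕0⊕1⊕0⊕1⊕0⊕0⊕1⊕0⊕0⊕0⊕0⊕1 = 1
p2 (pos 2,3,6,7,10,11,14,15,18,19,22,23,26,27,30,31): XOR of data positions = 1⊕1⊕0⊕0⊕1⊕1⊕1⊕0⊕0⊕1⊕0⊕0⊕0⊕0⊕1 = 1
p4 (pos 4,5,6,7,12,13,14,15,20,21,22,23,28,29,30,31): XOR of data positions = 0⊕1⊕0⊕0⊕0⊕1⊕1⊕0⊕1⊕1⊕0⊕0⊕0⊕0⊕1 = 0
p8 (pos 8,9,10,11,12,13,14,15,24,25,26,27,28,29,30,31): XOR of data positions = 0⊕0⊕1⊕0⊕0⊕1⊕1⊕0⊕0⊕0⊕0⊕0⊕0⊕0⊕1 = 0
p16 (pos 16,17,18,19,20,21,22,23,24,25,26,27,28,29,30,31): XOR of data positions = 0⊕0⊕0⊕0⊕1⊕1⊕0⊕0⊕0⊕0⊕0⊕0⊕0⊕0⊕1 = 1
Codeword: 1110010000100111000011000000001

1110010000100111000011000000001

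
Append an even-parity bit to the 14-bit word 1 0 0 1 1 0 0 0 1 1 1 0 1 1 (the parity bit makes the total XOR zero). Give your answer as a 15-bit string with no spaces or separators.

XOR of the 14 data bits: 1⊕0⊕0⊕1⊕1⊕0⊕0⊕0⊕1⊕1⊕1⊕0⊕1⊕1 = 0
Parity bit = 0 (so all 15 bits XOR to 0).

100110001110110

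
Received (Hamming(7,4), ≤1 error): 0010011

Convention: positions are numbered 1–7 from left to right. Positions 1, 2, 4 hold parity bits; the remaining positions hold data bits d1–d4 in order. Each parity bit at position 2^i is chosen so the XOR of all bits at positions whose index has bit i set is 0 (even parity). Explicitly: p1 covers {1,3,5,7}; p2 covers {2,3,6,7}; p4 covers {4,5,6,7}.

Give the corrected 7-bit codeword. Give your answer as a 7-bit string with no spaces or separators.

0110011

s1 (pos 1,3,5,7): 0⊕1⊕0⊕1 = 0
s2 (pos 2,3,6,7): 0⊕1⊕1⊕1 = 1
s4 (pos 4,5,6,7): 0⊕0⊕1⊕1 = 0
Syndrome s4…s1 = 010 → error at position 2.
Flip position 2: 0010011 → 0110011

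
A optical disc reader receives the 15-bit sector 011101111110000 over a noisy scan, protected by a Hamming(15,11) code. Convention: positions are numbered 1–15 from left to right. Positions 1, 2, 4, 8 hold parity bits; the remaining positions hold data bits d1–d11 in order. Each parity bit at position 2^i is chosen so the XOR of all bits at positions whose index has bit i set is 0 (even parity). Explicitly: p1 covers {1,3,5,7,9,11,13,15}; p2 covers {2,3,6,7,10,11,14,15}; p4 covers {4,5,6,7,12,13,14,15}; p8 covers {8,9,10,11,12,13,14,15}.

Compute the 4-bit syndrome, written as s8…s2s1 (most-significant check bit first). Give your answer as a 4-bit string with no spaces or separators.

s1 (pos 1,3,5,7,9,11,13,15): 0⊕1⊕0⊕1⊕1⊕1⊕0⊕0 = 0
s2 (pos 2,3,6,7,10,11,14,15): 1⊕1⊕1⊕1⊕1⊕1⊕0⊕0 = 0
s4 (pos 4,5,6,7,12,13,14,15): 1⊕0⊕1⊕1⊕0⊕0⊕0⊕0 = 1
s8 (pos 8,9,10,11,12,13,14,15): 1⊕1⊕1⊕1⊕0⊕0⊕0⊕0 = 0
Syndrome s8…s1 = 0100 → error at position 4.

0100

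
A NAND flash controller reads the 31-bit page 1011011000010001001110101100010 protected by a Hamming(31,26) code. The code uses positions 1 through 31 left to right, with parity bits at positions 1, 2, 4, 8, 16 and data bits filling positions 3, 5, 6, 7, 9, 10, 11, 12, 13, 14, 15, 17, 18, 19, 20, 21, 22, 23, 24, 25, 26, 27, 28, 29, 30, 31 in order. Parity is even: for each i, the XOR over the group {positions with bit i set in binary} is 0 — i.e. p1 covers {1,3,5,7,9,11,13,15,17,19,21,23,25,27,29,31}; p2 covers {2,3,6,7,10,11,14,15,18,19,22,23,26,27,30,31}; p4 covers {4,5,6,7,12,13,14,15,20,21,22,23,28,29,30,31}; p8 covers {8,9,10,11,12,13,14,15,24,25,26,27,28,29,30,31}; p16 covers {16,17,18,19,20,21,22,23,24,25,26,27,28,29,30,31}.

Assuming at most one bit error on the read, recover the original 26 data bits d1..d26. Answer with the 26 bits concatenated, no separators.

s1 (pos 1,3,5,7,9,11,13,15,17,19,21,23,25,27,29,31): 1⊕1⊕0⊕1⊕0⊕0⊕0⊕0⊕0⊕1⊕1⊕1⊕1⊕0⊕0⊕0 = 1
s2 (pos 2,3,6,7,10,11,14,15,18,19,22,23,26,27,30,31): 0⊕1⊕1⊕1⊕0⊕0⊕0⊕0⊕0⊕1⊕0⊕1⊕1⊕0⊕1⊕0 = 1
s4 (pos 4,5,6,7,12,13,14,15,20,21,22,23,28,29,30,31): 1⊕0⊕1⊕1⊕1⊕0⊕0⊕0⊕1⊕1⊕0⊕1⊕0⊕0⊕1⊕0 = 0
s8 (pos 8,9,10,11,12,13,14,15,24,25,26,27,28,29,30,31): 0⊕0⊕0⊕0⊕1⊕0⊕0⊕0⊕0⊕1⊕1⊕0⊕0⊕0⊕1⊕0 = 0
s16 (pos 16,17,18,19,20,21,22,23,24,25,26,27,28,29,30,31): 1⊕0⊕0⊕1⊕1⊕1⊕0⊕1⊕0⊕1⊕1⊕0⊕0⊕0⊕1⊕0 = 0
Syndrome s16…s1 = 00011 → error at position 3.
Flip position 3: 1011011000010001001110101100010 → 1001011000010001001110101100010
Read data bits from positions 3,5,6,7,9,10,11,12,13,14,15,17,18,19,20,21,22,23,24,25,26,27,28,29,30,31: 00110001000001110101100010

00110001000001110101100010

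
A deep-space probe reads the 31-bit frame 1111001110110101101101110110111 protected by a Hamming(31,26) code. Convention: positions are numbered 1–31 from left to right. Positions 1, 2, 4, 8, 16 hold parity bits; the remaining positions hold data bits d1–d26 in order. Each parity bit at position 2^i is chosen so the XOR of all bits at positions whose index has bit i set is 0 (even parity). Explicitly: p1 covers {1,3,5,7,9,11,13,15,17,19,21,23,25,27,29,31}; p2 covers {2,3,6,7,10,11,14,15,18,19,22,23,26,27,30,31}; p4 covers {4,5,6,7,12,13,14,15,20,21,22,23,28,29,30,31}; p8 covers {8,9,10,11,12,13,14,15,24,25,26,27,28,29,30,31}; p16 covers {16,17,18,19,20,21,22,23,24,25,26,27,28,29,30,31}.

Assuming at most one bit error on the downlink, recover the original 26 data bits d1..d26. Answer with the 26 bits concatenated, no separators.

10010011010101101110110111

s1 (pos 1,3,5,7,9,11,13,15,17,19,21,23,25,27,29,31): 1⊕1⊕0⊕1⊕1⊕1⊕0⊕0⊕1⊕1⊕0⊕1⊕0⊕1⊕1⊕1 = 1
s2 (pos 2,3,6,7,10,11,14,15,18,19,22,23,26,27,30,31): 1⊕1⊕0⊕1⊕0⊕1⊕1⊕0⊕0⊕1⊕1⊕1⊕1⊕1⊕1⊕1 = 0
s4 (pos 4,5,6,7,12,13,14,15,20,21,22,23,28,29,30,31): 1⊕0⊕0⊕1⊕1⊕0⊕1⊕0⊕1⊕0⊕1⊕1⊕0⊕1⊕1⊕1 = 0
s8 (pos 8,9,10,11,12,13,14,15,24,25,26,27,28,29,30,31): 1⊕1⊕0⊕1⊕1⊕0⊕1⊕0⊕1⊕0⊕1⊕1⊕0⊕1⊕1⊕1 = 1
s16 (pos 16,17,18,19,20,21,22,23,24,25,26,27,28,29,30,31): 1⊕1⊕0⊕1⊕1⊕0⊕1⊕1⊕1⊕0⊕1⊕1⊕0⊕1⊕1⊕1 = 0
Syndrome s16…s1 = 01001 → error at position 9.
Flip position 9: 1111001110110101101101110110111 → 1111001100110101101101110110111
Read data bits from positions 3,5,6,7,9,10,11,12,13,14,15,17,18,19,20,21,22,23,24,25,26,27,28,29,30,31: 10010011010101101110110111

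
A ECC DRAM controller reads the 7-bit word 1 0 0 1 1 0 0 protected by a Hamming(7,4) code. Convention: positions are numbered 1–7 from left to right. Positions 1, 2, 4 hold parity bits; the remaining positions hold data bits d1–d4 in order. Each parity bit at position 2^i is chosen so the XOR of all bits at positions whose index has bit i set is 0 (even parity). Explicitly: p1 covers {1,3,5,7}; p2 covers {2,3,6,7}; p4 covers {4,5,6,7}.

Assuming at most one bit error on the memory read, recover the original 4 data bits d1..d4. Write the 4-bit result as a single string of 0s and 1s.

s1 (pos 1,3,5,7): 1⊕0⊕1⊕0 = 0
s2 (pos 2,3,6,7): 0⊕0⊕0⊕0 = 0
s4 (pos 4,5,6,7): 1⊕1⊕0⊕0 = 0
Syndrome s4…s1 = 000 → no error.
Read data bits from positions 3,5,6,7: 0100

0100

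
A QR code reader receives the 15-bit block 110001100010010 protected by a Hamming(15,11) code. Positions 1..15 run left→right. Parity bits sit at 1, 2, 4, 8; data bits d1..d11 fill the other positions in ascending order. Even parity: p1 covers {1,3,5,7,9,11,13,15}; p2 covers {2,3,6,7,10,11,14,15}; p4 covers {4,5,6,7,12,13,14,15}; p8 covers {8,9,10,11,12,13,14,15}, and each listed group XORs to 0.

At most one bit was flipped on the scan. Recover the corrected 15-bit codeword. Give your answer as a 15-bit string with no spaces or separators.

110001000010010

s1 (pos 1,3,5,7,9,11,13,15): 1⊕0⊕0⊕1⊕0⊕1⊕0⊕0 = 1
s2 (pos 2,3,6,7,10,11,14,15): 1⊕0⊕1⊕1⊕0⊕1⊕1⊕0 = 1
s4 (pos 4,5,6,7,12,13,14,15): 0⊕0⊕1⊕1⊕0⊕0⊕1⊕0 = 1
s8 (pos 8,9,10,11,12,13,14,15): 0⊕0⊕0⊕1⊕0⊕0⊕1⊕0 = 0
Syndrome s8…s1 = 0111 → error at position 7.
Flip position 7: 110001100010010 → 110001000010010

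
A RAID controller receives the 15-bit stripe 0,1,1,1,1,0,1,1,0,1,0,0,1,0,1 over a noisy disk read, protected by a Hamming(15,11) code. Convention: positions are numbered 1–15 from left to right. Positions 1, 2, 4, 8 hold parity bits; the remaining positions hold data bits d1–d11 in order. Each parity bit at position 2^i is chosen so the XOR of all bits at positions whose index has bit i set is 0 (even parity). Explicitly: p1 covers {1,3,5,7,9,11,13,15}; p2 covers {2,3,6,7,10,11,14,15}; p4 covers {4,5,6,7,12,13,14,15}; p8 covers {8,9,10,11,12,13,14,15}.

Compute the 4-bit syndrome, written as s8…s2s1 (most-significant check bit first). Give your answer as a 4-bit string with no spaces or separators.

0111

s1 (pos 1,3,5,7,9,11,13,15): 0⊕1⊕1⊕1⊕0⊕0⊕1⊕1 = 1
s2 (pos 2,3,6,7,10,11,14,15): 1⊕1⊕0⊕1⊕1⊕0⊕0⊕1 = 1
s4 (pos 4,5,6,7,12,13,14,15): 1⊕1⊕0⊕1⊕0⊕1⊕0⊕1 = 1
s8 (pos 8,9,10,11,12,13,14,15): 1⊕0⊕1⊕0⊕0⊕1⊕0⊕1 = 0
Syndrome s8…s1 = 0111 → error at position 7.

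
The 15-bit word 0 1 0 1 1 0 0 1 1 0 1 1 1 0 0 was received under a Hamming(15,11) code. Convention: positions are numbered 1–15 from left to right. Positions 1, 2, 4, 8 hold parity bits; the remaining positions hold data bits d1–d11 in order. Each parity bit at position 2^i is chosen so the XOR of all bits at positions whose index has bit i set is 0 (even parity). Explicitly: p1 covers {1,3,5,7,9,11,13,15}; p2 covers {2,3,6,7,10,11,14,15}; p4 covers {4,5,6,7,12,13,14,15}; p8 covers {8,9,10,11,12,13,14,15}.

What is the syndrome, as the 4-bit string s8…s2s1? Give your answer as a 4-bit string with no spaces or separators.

1000

s1 (pos 1,3,5,7,9,11,13,15): 0⊕0⊕1⊕0⊕1⊕1⊕1⊕0 = 0
s2 (pos 2,3,6,7,10,11,14,15): 1⊕0⊕0⊕0⊕0⊕1⊕0⊕0 = 0
s4 (pos 4,5,6,7,12,13,14,15): 1⊕1⊕0⊕0⊕1⊕1⊕0⊕0 = 0
s8 (pos 8,9,10,11,12,13,14,15): 1⊕1⊕0⊕1⊕1⊕1⊕0⊕0 = 1
Syndrome s8…s1 = 1000 → error at position 8.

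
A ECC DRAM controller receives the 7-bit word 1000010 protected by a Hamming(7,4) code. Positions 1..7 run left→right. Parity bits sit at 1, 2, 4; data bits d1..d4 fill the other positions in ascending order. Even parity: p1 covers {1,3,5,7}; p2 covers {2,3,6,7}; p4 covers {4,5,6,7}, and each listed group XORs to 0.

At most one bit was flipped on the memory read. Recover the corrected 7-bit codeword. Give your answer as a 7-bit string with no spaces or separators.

s1 (pos 1,3,5,7): 1⊕0⊕0⊕0 = 1
s2 (pos 2,3,6,7): 0⊕0⊕1⊕0 = 1
s4 (pos 4,5,6,7): 0⊕0⊕1⊕0 = 1
Syndrome s4…s1 = 111 → error at position 7.
Flip position 7: 1000010 → 1000011

1000011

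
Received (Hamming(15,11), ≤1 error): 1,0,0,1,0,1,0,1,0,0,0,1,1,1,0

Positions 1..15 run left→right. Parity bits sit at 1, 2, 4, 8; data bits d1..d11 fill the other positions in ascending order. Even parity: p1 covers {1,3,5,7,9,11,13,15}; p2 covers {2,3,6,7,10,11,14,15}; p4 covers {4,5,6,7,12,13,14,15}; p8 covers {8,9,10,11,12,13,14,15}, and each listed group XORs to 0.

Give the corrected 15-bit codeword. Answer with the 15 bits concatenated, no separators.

s1 (pos 1,3,5,7,9,11,13,15): 1⊕0⊕0⊕0⊕0⊕0⊕1⊕0 = 0
s2 (pos 2,3,6,7,10,11,14,15): 0⊕0⊕1⊕0⊕0⊕0⊕1⊕0 = 0
s4 (pos 4,5,6,7,12,13,14,15): 1⊕0⊕1⊕0⊕1⊕1⊕1⊕0 = 1
s8 (pos 8,9,10,11,12,13,14,15): 1⊕0⊕0⊕0⊕1⊕1⊕1⊕0 = 0
Syndrome s8…s1 = 0100 → error at position 4.
Flip position 4: 100101010001110 → 100001010001110

100001010001110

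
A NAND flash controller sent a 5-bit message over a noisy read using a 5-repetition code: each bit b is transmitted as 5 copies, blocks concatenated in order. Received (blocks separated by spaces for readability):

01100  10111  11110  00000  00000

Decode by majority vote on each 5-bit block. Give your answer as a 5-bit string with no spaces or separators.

01100

Block 1 (01100): 2 ones → 0
Block 2 (10111): 4 ones → 1
Block 3 (11110): 4 ones → 1
Block 4 (00000): 0 ones → 0
Block 5 (00000): 0 ones → 0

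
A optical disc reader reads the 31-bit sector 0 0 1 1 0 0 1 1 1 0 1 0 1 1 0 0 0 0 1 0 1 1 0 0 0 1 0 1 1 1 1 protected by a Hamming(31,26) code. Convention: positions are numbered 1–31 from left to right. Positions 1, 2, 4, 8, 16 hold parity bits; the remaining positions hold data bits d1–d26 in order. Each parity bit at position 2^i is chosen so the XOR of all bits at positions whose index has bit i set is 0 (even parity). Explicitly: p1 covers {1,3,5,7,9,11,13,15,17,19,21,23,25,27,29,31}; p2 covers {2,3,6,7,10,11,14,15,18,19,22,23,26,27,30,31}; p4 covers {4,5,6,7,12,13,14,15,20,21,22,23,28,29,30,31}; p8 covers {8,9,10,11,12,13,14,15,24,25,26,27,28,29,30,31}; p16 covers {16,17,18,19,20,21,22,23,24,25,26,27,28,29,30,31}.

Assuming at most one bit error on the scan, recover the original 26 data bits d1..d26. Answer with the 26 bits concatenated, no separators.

00011010110001011000101111

s1 (pos 1,3,5,7,9,11,13,15,17,19,21,23,25,27,29,31): 0⊕1⊕0⊕1⊕1⊕1⊕1⊕0⊕0⊕1⊕1⊕0⊕0⊕0⊕1⊕1 = 1
s2 (pos 2,3,6,7,10,11,14,15,18,19,22,23,26,27,30,31): 0⊕1⊕0⊕1⊕0⊕1⊕1⊕0⊕0⊕1⊕1⊕0⊕1⊕0⊕1⊕1 = 1
s4 (pos 4,5,6,7,12,13,14,15,20,21,22,23,28,29,30,31): 1⊕0⊕0⊕1⊕0⊕1⊕1⊕0⊕0⊕1⊕1⊕0⊕1⊕1⊕1⊕1 = 0
s8 (pos 8,9,10,11,12,13,14,15,24,25,26,27,28,29,30,31): 1⊕1⊕0⊕1⊕0⊕1⊕1⊕0⊕0⊕0⊕1⊕0⊕1⊕1⊕1⊕1 = 0
s16 (pos 16,17,18,19,20,21,22,23,24,25,26,27,28,29,30,31): 0⊕0⊕0⊕1⊕0⊕1⊕1⊕0⊕0⊕0⊕1⊕0⊕1⊕1⊕1⊕1 = 0
Syndrome s16…s1 = 00011 → error at position 3.
Flip position 3: 0011001110101100001011000101111 → 0001001110101100001011000101111
Read data bits from positions 3,5,6,7,9,10,11,12,13,14,15,17,18,19,20,21,22,23,24,25,26,27,28,29,30,31: 00011010110001011000101111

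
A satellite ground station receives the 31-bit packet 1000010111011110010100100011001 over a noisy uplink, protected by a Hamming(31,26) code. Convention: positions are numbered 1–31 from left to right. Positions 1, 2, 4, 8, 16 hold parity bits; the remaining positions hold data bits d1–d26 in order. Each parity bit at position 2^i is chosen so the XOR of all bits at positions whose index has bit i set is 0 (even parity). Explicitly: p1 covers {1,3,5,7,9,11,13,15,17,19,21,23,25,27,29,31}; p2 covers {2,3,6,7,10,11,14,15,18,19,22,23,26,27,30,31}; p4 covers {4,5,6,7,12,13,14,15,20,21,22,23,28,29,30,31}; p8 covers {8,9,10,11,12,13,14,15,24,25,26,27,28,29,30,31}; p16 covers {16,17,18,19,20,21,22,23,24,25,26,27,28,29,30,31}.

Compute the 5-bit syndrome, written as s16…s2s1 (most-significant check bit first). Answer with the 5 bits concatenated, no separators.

s1 (pos 1,3,5,7,9,11,13,15,17,19,21,23,25,27,29,31): 1⊕0⊕0⊕0⊕1⊕0⊕1⊕1⊕0⊕0⊕0⊕1⊕0⊕1⊕0⊕1 = 1
s2 (pos 2,3,6,7,10,11,14,15,18,19,22,23,26,27,30,31): 0⊕0⊕1⊕0⊕1⊕0⊕1⊕1⊕1⊕0⊕0⊕1⊕0⊕1⊕0⊕1 = 0
s4 (pos 4,5,6,7,12,13,14,15,20,21,22,23,28,29,30,31): 0⊕0⊕1⊕0⊕1⊕1⊕1⊕1⊕1⊕0⊕0⊕1⊕1⊕0⊕0⊕1 = 1
s8 (pos 8,9,10,11,12,13,14,15,24,25,26,27,28,29,30,31): 1⊕1⊕1⊕0⊕1⊕1⊕1⊕1⊕0⊕0⊕0⊕1⊕1⊕0⊕0⊕1 = 0
s16 (pos 16,17,18,19,20,21,22,23,24,25,26,27,28,29,30,31): 0⊕0⊕1⊕0⊕1⊕0⊕0⊕1⊕0⊕0⊕0⊕1⊕1⊕0⊕0⊕1 = 0
Syndrome s16…s1 = 00101 → error at position 5.

00101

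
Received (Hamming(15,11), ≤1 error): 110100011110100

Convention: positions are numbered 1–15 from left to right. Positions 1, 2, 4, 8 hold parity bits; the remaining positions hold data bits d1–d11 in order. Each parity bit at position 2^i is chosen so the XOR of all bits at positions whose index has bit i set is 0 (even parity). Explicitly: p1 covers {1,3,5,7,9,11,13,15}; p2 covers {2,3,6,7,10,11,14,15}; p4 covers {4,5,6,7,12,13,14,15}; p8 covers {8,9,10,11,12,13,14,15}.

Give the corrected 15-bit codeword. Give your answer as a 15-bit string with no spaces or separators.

s1 (pos 1,3,5,7,9,11,13,15): 1⊕0⊕0⊕0⊕1⊕1⊕1⊕0 = 0
s2 (pos 2,3,6,7,10,11,14,15): 1⊕0⊕0⊕0⊕1⊕1⊕0⊕0 = 1
s4 (pos 4,5,6,7,12,13,14,15): 1⊕0⊕0⊕0⊕0⊕1⊕0⊕0 = 0
s8 (pos 8,9,10,11,12,13,14,15): 1⊕1⊕1⊕1⊕0⊕1⊕0⊕0 = 1
Syndrome s8…s1 = 1010 → error at position 10.
Flip position 10: 110100011110100 → 110100011010100

110100011010100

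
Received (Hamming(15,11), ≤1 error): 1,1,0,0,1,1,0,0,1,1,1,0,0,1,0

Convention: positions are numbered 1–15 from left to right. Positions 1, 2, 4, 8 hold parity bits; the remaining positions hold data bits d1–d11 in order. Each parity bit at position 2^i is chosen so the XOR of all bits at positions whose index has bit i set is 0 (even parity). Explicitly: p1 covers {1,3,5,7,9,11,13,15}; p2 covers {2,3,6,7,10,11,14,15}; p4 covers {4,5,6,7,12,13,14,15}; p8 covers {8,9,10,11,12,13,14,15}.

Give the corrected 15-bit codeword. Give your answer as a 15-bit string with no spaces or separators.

s1 (pos 1,3,5,7,9,11,13,15): 1⊕0⊕1⊕0⊕1⊕1⊕0⊕0 = 0
s2 (pos 2,3,6,7,10,11,14,15): 1⊕0⊕1⊕0⊕1⊕1⊕1⊕0 = 1
s4 (pos 4,5,6,7,12,13,14,15): 0⊕1⊕1⊕0⊕0⊕0⊕1⊕0 = 1
s8 (pos 8,9,10,11,12,13,14,15): 0⊕1⊕1⊕1⊕0⊕0⊕1⊕0 = 0
Syndrome s8…s1 = 0110 → error at position 6.
Flip position 6: 110011001110010 → 110010001110010

110010001110010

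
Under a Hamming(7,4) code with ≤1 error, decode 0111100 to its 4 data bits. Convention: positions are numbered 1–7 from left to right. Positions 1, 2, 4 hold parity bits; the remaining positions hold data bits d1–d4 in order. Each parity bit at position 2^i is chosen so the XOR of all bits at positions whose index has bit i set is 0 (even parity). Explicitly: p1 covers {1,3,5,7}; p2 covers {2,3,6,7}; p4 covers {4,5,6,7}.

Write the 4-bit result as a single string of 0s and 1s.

s1 (pos 1,3,5,7): 0⊕1⊕1⊕0 = 0
s2 (pos 2,3,6,7): 1⊕1⊕0⊕0 = 0
s4 (pos 4,5,6,7): 1⊕1⊕0⊕0 = 0
Syndrome s4…s1 = 000 → no error.
Read data bits from positions 3,5,6,7: 1100

1100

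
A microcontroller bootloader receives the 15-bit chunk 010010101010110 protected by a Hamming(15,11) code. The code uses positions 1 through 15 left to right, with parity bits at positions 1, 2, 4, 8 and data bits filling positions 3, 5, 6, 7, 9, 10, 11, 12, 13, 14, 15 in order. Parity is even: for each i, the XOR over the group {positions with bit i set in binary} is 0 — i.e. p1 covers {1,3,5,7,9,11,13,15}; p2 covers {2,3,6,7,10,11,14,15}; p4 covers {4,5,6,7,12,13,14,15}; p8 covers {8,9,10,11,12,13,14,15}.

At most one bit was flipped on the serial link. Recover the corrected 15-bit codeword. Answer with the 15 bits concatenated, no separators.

110010101010110

s1 (pos 1,3,5,7,9,11,13,15): 0⊕0⊕1⊕1⊕1⊕1⊕1⊕0 = 1
s2 (pos 2,3,6,7,10,11,14,15): 1⊕0⊕0⊕1⊕0⊕1⊕1⊕0 = 0
s4 (pos 4,5,6,7,12,13,14,15): 0⊕1⊕0⊕1⊕0⊕1⊕1⊕0 = 0
s8 (pos 8,9,10,11,12,13,14,15): 0⊕1⊕0⊕1⊕0⊕1⊕1⊕0 = 0
Syndrome s8…s1 = 0001 → error at position 1.
Flip position 1: 010010101010110 → 110010101010110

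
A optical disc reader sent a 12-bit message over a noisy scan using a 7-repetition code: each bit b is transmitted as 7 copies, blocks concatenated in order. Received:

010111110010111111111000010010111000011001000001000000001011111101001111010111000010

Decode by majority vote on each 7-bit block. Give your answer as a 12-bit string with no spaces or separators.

Block 1 (0101111): 5 ones → 1
Block 2 (1001011): 4 ones → 1
Block 3 (1111111): 7 ones → 1
Block 4 (0000100): 1 one → 0
Block 5 (1011100): 4 ones → 1
Block 6 (0011001): 3 ones → 0
Block 7 (0000010): 1 one → 0
Block 8 (0000000): 0 ones → 0
Block 9 (1011111): 6 ones → 1
Block 10 (1010011): 4 ones → 1
Block 11 (1101011): 5 ones → 1
Block 12 (1000010): 2 ones → 0

111010001110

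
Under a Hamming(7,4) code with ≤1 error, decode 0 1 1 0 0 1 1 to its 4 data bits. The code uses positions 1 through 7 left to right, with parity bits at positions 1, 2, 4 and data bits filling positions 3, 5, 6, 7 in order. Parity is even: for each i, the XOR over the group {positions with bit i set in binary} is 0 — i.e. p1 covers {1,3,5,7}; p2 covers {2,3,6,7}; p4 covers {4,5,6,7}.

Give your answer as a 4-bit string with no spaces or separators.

s1 (pos 1,3,5,7): 0⊕1⊕0⊕1 = 0
s2 (pos 2,3,6,7): 1⊕1⊕1⊕1 = 0
s4 (pos 4,5,6,7): 0⊕0⊕1⊕1 = 0
Syndrome s4…s1 = 000 → no error.
Read data bits from positions 3,5,6,7: 1011

1011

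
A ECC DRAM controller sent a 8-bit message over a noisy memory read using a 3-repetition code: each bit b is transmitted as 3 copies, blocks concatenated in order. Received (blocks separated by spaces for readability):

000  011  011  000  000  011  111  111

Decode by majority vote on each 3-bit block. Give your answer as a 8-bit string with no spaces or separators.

01100111

Block 1 (000): 0 ones → 0
Block 2 (011): 2 ones → 1
Block 3 (011): 2 ones → 1
Block 4 (000): 0 ones → 0
Block 5 (000): 0 ones → 0
Block 6 (011): 2 ones → 1
Block 7 (111): 3 ones → 1
Block 8 (111): 3 ones → 1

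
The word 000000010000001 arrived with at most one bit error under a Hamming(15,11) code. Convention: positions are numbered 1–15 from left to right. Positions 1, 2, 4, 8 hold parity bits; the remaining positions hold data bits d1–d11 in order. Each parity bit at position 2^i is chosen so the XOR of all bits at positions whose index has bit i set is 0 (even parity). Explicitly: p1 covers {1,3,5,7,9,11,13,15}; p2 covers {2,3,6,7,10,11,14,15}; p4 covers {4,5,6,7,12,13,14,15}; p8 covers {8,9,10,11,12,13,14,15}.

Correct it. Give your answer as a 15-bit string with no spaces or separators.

000000110000001

s1 (pos 1,3,5,7,9,11,13,15): 0⊕0⊕0⊕0⊕0⊕0⊕0⊕1 = 1
s2 (pos 2,3,6,7,10,11,14,15): 0⊕0⊕0⊕0⊕0⊕0⊕0⊕1 = 1
s4 (pos 4,5,6,7,12,13,14,15): 0⊕0⊕0⊕0⊕0⊕0⊕0⊕1 = 1
s8 (pos 8,9,10,11,12,13,14,15): 1⊕0⊕0⊕0⊕0⊕0⊕0⊕1 = 0
Syndrome s8…s1 = 0111 → error at position 7.
Flip position 7: 000000010000001 → 000000110000001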